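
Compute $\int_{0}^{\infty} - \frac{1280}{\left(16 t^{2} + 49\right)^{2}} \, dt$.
$- \frac{80 \pi}{343}$

Begin with the known result
$$J(a) = \int_{0}^{\infty} - \frac{5}{a^{2} + t^{2}} \, dt = - \frac{5 \pi}{2 a}.$$

Differentiating under the integral sign with respect to $a$,
$$\frac{dJ}{da} = \int_{0}^{\infty} \frac{10 a}{\left(a^{2} + t^{2}\right)^{2}} \, dt = \frac{5 \pi}{2 a^{2}},$$
so $\int_{0}^{\infty} - \frac{5}{\left(a^{2} + t^{2}\right)^{2}} \, dt = - \frac{5 \pi}{4 a^{3}}$.

Setting $a = \frac{7}{4}$:
$$I = - \frac{80 \pi}{343}.$$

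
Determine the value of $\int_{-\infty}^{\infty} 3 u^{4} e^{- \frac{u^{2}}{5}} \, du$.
$\frac{225 \sqrt{5} \sqrt{\pi}}{4}$

Start from the elementary integral
$$J(a) = \int_{-\infty}^{\infty} 3 e^{- a u^{2}} \, du = \frac{3 \sqrt{\pi}}{\sqrt{a}}.$$

Differentiating under the integral sign brings down a factor of $(-u^2)$:
$$\frac{dJ}{da} = \int_{-\infty}^{\infty} - 3 u^{2} e^{- a u^{2}} \, du = - \frac{3 \sqrt{\pi}}{2 a^{\frac{3}{2}}}.$$

Repeating twice in total — each differentiation brings down another $(-u^2)$ — gives
$$\frac{d^{2}J}{da^{2}} = \int_{-\infty}^{\infty} 3 u^{4} e^{- a u^{2}} \, du = \frac{9 \sqrt{\pi}}{4 a^{\frac{5}{2}}},$$
and the integrand here is exactly the target integrand, so $I = \frac{9 \sqrt{\pi}}{4 a^{\frac{5}{2}}}$.

Setting $a = \frac{1}{5}$:
$$I = \frac{225 \sqrt{5} \sqrt{\pi}}{4}.$$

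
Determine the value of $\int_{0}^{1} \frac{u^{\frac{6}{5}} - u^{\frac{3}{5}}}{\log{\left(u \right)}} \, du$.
$- \log{\left(\frac{8}{11} \right)}$

Replace the exponent $\frac{3}{5}$ by a parameter $a$: let $I(a) = \int_{0}^{1} \frac{u^{\frac{6}{5}} - u^{a}}{\log{\left(u \right)}} \, du$.

Since $\dfrac{\partial}{\partial a}\,u^{a} = u^{a} \ln u$, the $\ln u$ in the denominator cancels and
$$\frac{dI}{da} = \int_{0}^{1} -1 u^{a} \, du = -1 \left[\frac{u^{a+1}}{a+1}\right]_0^1 = - \frac{1}{a + 1}.$$

Integrating with respect to $a$ gives $I(a) = - \log{\left(\frac{5 a}{11} + \frac{5}{11} \right)} + C$.

At $a = \frac{6}{5}$ the integrand is identically $0$, so $I(\frac{6}{5}) = 0$. The closed form gives $0$, hence $C = 0$.

Setting $a = \frac{3}{5}$:
$$I = - \log{\left(\frac{8}{11} \right)}.$$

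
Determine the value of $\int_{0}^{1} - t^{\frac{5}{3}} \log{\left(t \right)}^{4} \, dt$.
$- \frac{729}{4096}$

Begin with the known integral
$$J(a) = \int_{0}^{1} - t^{a} \, dt = - \frac{1}{a + 1}.$$

Differentiating under the integral sign brings down a factor of $\ln t$:
$$\frac{dJ}{da} = \int_{0}^{1} - t^{a} \log{\left(t \right)} \, dt = \frac{1}{\left(a + 1\right)^{2}}.$$

Repeating $4$ times in total — each differentiation brings down another $\ln t$ — gives
$$\frac{d^{4}J}{da^{4}} = \int_{0}^{1} - t^{a} \log{\left(t \right)}^{4} \, dt = - \frac{24}{\left(a + 1\right)^{5}},$$
and the integrand here is exactly the target integrand, so $I = - \frac{24}{\left(a + 1\right)^{5}}$.

Setting $a = \frac{5}{3}$:
$$I = - \frac{729}{4096}.$$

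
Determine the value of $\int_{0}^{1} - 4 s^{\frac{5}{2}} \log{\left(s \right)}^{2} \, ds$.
$- \frac{64}{343}$

Consider the simpler parametrised integral
$$J(a) = \int_{0}^{1} - 4 s^{a} \, ds = - \frac{4}{a + 1}.$$

Differentiating under the integral sign brings down a factor of $\ln s$:
$$\frac{dJ}{da} = \int_{0}^{1} - 4 s^{a} \log{\left(s \right)} \, ds = \frac{4}{\left(a + 1\right)^{2}}.$$

Repeating twice in total — each differentiation brings down another $\ln s$ — gives
$$\frac{d^{2}J}{da^{2}} = \int_{0}^{1} - 4 s^{a} \log{\left(s \right)}^{2} \, ds = - \frac{8}{\left(a + 1\right)^{3}},$$
and the integrand here is exactly the target integrand, so $I = - \frac{8}{\left(a + 1\right)^{3}}$.

Setting $a = \frac{5}{2}$:
$$I = - \frac{64}{343}.$$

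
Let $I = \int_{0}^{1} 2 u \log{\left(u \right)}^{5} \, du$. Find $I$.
$- \frac{15}{4}$

Begin with the known integral
$$J(a) = \int_{0}^{1} 2 u^{a} \, du = \frac{2}{a + 1}.$$

Differentiating under the integral sign brings down a factor of $\ln u$:
$$\frac{dJ}{da} = \int_{0}^{1} 2 u^{a} \log{\left(u \right)} \, du = - \frac{2}{\left(a + 1\right)^{2}}.$$

Repeating $5$ times in total — each differentiation brings down another $\ln u$ — gives
$$\frac{d^{5}J}{da^{5}} = \int_{0}^{1} 2 u^{a} \log{\left(u \right)}^{5} \, du = - \frac{240}{\left(a + 1\right)^{6}},$$
and the integrand here is exactly the target integrand, so $I = - \frac{240}{\left(a + 1\right)^{6}}$.

Setting $a = 1$:
$$I = - \frac{15}{4}.$$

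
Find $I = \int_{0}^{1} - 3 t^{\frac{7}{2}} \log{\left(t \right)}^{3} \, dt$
$\frac{32}{729}$

Start from the elementary integral
$$J(a) = \int_{0}^{1} - 3 t^{a} \, dt = - \frac{3}{a + 1}.$$

Differentiating under the integral sign brings down a factor of $\ln t$:
$$\frac{dJ}{da} = \int_{0}^{1} - 3 t^{a} \log{\left(t \right)} \, dt = \frac{3}{\left(a + 1\right)^{2}}.$$

Repeating $3$ times in total — each differentiation brings down another $\ln t$ — gives
$$\frac{d^{3}J}{da^{3}} = \int_{0}^{1} - 3 t^{a} \log{\left(t \right)}^{3} \, dt = \frac{18}{\left(a + 1\right)^{4}},$$
and the integrand here is exactly the target integrand, so $I = \frac{18}{\left(a + 1\right)^{4}}$.

Setting $a = \frac{7}{2}$:
$$I = \frac{32}{729}.$$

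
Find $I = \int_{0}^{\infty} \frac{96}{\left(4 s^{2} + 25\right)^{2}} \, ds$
$\frac{12 \pi}{125}$

Recall the elementary integral
$$J(a) = \int_{0}^{\infty} \frac{6}{a^{2} + s^{2}} \, ds = \frac{3 \pi}{a}.$$

Differentiating under the integral sign with respect to $a$,
$$\frac{dJ}{da} = \int_{0}^{\infty} - \frac{12 a}{\left(a^{2} + s^{2}\right)^{2}} \, ds = - \frac{3 \pi}{a^{2}},$$
so $\int_{0}^{\infty} \frac{6}{\left(a^{2} + s^{2}\right)^{2}} \, ds = \frac{3 \pi}{2 a^{3}}$.

Setting $a = \frac{5}{2}$:
$$I = \frac{12 \pi}{125}.$$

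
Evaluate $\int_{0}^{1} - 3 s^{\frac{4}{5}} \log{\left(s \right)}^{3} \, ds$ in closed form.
$\frac{1250}{729}$

Consider the simpler parametrised integral
$$J(a) = \int_{0}^{1} - 3 s^{a} \, ds = - \frac{3}{a + 1}.$$

Differentiating under the integral sign brings down a factor of $\ln s$:
$$\frac{dJ}{da} = \int_{0}^{1} - 3 s^{a} \log{\left(s \right)} \, ds = \frac{3}{\left(a + 1\right)^{2}}.$$

Repeating $3$ times in total — each differentiation brings down another $\ln s$ — gives
$$\frac{d^{3}J}{da^{3}} = \int_{0}^{1} - 3 s^{a} \log{\left(s \right)}^{3} \, ds = \frac{18}{\left(a + 1\right)^{4}},$$
and the integrand here is exactly the target integrand, so $I = \frac{18}{\left(a + 1\right)^{4}}$.

Setting $a = \frac{4}{5}$:
$$I = \frac{1250}{729}.$$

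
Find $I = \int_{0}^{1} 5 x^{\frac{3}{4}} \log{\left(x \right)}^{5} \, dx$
$- \frac{2457600}{117649}$

Begin with the known integral
$$J(a) = \int_{0}^{1} 5 x^{a} \, dx = \frac{5}{a + 1}.$$

Differentiating under the integral sign brings down a factor of $\ln x$:
$$\frac{dJ}{da} = \int_{0}^{1} 5 x^{a} \log{\left(x \right)} \, dx = - \frac{5}{\left(a + 1\right)^{2}}.$$

Repeating $5$ times in total — each differentiation brings down another $\ln x$ — gives
$$\frac{d^{5}J}{da^{5}} = \int_{0}^{1} 5 x^{a} \log{\left(x \right)}^{5} \, dx = - \frac{600}{\left(a + 1\right)^{6}},$$
and the integrand here is exactly the target integrand, so $I = - \frac{600}{\left(a + 1\right)^{6}}$.

Setting $a = \frac{3}{4}$:
$$I = - \frac{2457600}{117649}.$$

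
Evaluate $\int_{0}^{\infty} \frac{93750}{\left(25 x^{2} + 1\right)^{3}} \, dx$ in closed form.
$\frac{28125 \pi}{8}$

Start from the standard arctangent integral
$$J(a) = \int_{0}^{\infty} \frac{6}{a^{2} + x^{2}} \, dx = \frac{3 \pi}{a}.$$

Differentiating under the integral sign with respect to $a$,
$$\frac{dJ}{da} = \int_{0}^{\infty} - \frac{12 a}{\left(a^{2} + x^{2}\right)^{2}} \, dx = - \frac{3 \pi}{a^{2}},$$
so $\int_{0}^{\infty} \frac{6}{\left(a^{2} + x^{2}\right)^{2}} \, dx = \frac{3 \pi}{2 a^{3}}$.

Repeating — each differentiation of $1/(x^2+a^2)^j$ produces $-2ja/(x^2+a^2)^{j+1}$ — and dividing through by $-2ja$ at each step yields, after $2$ differentiations in total,
$$\int_{0}^{\infty} \frac{6}{\left(a^{2} + x^{2}\right)^{3}} \, dx = \frac{9 \pi}{8 a^{5}}.$$

Setting $a = \frac{1}{5}$:
$$I = \frac{28125 \pi}{8}.$$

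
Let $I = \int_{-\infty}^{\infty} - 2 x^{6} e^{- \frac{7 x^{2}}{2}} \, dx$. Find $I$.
$- \frac{30 \sqrt{14} \sqrt{\pi}}{2401}$

Begin with the known integral
$$J(a) = \int_{-\infty}^{\infty} - 2 e^{- a x^{2}} \, dx = - \frac{2 \sqrt{\pi}}{\sqrt{a}}.$$

Differentiating under the integral sign brings down a factor of $(-x^2)$:
$$\frac{dJ}{da} = \int_{-\infty}^{\infty} 2 x^{2} e^{- a x^{2}} \, dx = \frac{\sqrt{\pi}}{a^{\frac{3}{2}}}.$$

Repeating $3$ times in total — each differentiation brings down another $(-x^2)$ — gives
$$\frac{d^{3}J}{da^{3}} = \int_{-\infty}^{\infty} 2 x^{6} e^{- a x^{2}} \, dx = \frac{15 \sqrt{\pi}}{4 a^{\frac{7}{2}}},$$
and the integrand here is $(-1)^{3}$ times the target integrand, so $I = (-1)^{3}\,\frac{d^{3}J}{da^{3}} = - \frac{15 \sqrt{\pi}}{4 a^{\frac{7}{2}}}$.

Setting $a = \frac{7}{2}$:
$$I = - \frac{30 \sqrt{14} \sqrt{\pi}}{2401}.$$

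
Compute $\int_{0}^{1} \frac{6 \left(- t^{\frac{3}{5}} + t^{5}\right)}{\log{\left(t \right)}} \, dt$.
$\log{\left(\frac{11390625}{4096} \right)}$

Replace the exponent $\frac{3}{5}$ by a parameter $a$: let $I(a) = \int_{0}^{1} \frac{6 \left(t^{5} - t^{a}\right)}{\log{\left(t \right)}} \, dt$.

Since $\dfrac{\partial}{\partial a}\,t^{a} = t^{a} \ln t$, the $\ln t$ in the denominator cancels and
$$\frac{dI}{da} = \int_{0}^{1} -6 t^{a} \, dt = -6 \left[\frac{t^{a+1}}{a+1}\right]_0^1 = - \frac{6}{a + 1}.$$

Integrating with respect to $a$ gives $I(a) = \log{\left(\frac{46656}{\left(a + 1\right)^{6}} \right)} + C$.

At $a = 5$ the integrand is identically $0$, so $I(5) = 0$. The closed form gives $0$, hence $C = 0$.

Setting $a = \frac{3}{5}$:
$$I = \log{\left(\frac{11390625}{4096} \right)}.$$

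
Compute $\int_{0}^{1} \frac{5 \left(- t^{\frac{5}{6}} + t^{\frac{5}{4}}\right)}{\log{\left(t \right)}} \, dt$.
$- \log{\left(\frac{5153632}{14348907} \right)}$

Introduce a parameter $a$ in the exponent: let $I(a) = \int_{0}^{1} \frac{5 \left(t^{\frac{5}{4}} - t^{a}\right)}{\log{\left(t \right)}} \, dt$.

Since $\dfrac{\partial}{\partial a}\,t^{a} = t^{a} \ln t$, the $\ln t$ in the denominator cancels and
$$\frac{dI}{da} = \int_{0}^{1} -5 t^{a} \, dt = -5 \left[\frac{t^{a+1}}{a+1}\right]_0^1 = - \frac{5}{a + 1}.$$

Integrating with respect to $a$ gives $I(a) = - \log{\left(\frac{1024 \left(a + 1\right)^{5}}{59049} \right)} + C$.

At $a = \frac{5}{4}$ the integrand is identically $0$, so $I(\frac{5}{4}) = 0$. The closed form gives $0$, hence $C = 0$.

Setting $a = \frac{5}{6}$:
$$I = - \log{\left(\frac{5153632}{14348907} \right)}.$$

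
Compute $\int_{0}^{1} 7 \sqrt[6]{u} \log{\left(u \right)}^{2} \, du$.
$\frac{432}{49}$

Begin with the known integral
$$J(a) = \int_{0}^{1} 7 u^{a} \, du = \frac{7}{a + 1}.$$

Differentiating under the integral sign brings down a factor of $\ln u$:
$$\frac{dJ}{da} = \int_{0}^{1} 7 u^{a} \log{\left(u \right)} \, du = - \frac{7}{\left(a + 1\right)^{2}}.$$

Repeating twice in total — each differentiation brings down another $\ln u$ — gives
$$\frac{d^{2}J}{da^{2}} = \int_{0}^{1} 7 u^{a} \log{\left(u \right)}^{2} \, du = \frac{14}{\left(a + 1\right)^{3}},$$
and the integrand here is exactly the target integrand, so $I = \frac{14}{\left(a + 1\right)^{3}}$.

Setting $a = \frac{1}{6}$:
$$I = \frac{432}{49}.$$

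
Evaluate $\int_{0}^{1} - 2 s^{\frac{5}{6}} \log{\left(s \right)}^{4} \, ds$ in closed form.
$- \frac{373248}{161051}$

Consider the simpler parametrised integral
$$J(a) = \int_{0}^{1} - 2 s^{a} \, ds = - \frac{2}{a + 1}.$$

Differentiating under the integral sign brings down a factor of $\ln s$:
$$\frac{dJ}{da} = \int_{0}^{1} - 2 s^{a} \log{\left(s \right)} \, ds = \frac{2}{\left(a + 1\right)^{2}}.$$

Repeating $4$ times in total — each differentiation brings down another $\ln s$ — gives
$$\frac{d^{4}J}{da^{4}} = \int_{0}^{1} - 2 s^{a} \log{\left(s \right)}^{4} \, ds = - \frac{48}{\left(a + 1\right)^{5}},$$
and the integrand here is exactly the target integrand, so $I = - \frac{48}{\left(a + 1\right)^{5}}$.

Setting $a = \frac{5}{6}$:
$$I = - \frac{373248}{161051}.$$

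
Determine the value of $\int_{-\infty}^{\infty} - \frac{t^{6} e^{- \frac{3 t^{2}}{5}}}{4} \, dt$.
$- \frac{625 \sqrt{15} \sqrt{\pi}}{864}$

Consider the simpler parametrised integral
$$J(a) = \int_{-\infty}^{\infty} - \frac{e^{- a t^{2}}}{4} \, dt = - \frac{\sqrt{\pi}}{4 \sqrt{a}}.$$

Differentiating under the integral sign brings down a factor of $(-t^2)$:
$$\frac{dJ}{da} = \int_{-\infty}^{\infty} \frac{t^{2} e^{- a t^{2}}}{4} \, dt = \frac{\sqrt{\pi}}{8 a^{\frac{3}{2}}}.$$

Repeating $3$ times in total — each differentiation brings down another $(-t^2)$ — gives
$$\frac{d^{3}J}{da^{3}} = \int_{-\infty}^{\infty} \frac{t^{6} e^{- a t^{2}}}{4} \, dt = \frac{15 \sqrt{\pi}}{32 a^{\frac{7}{2}}},$$
and the integrand here is $(-1)^{3}$ times the target integrand, so $I = (-1)^{3}\,\frac{d^{3}J}{da^{3}} = - \frac{15 \sqrt{\pi}}{32 a^{\frac{7}{2}}}$.

Setting $a = \frac{3}{5}$:
$$I = - \frac{625 \sqrt{15} \sqrt{\pi}}{864}.$$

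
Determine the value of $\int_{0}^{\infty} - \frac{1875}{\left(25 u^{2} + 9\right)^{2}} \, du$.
$- \frac{125 \pi}{36}$

Recall the elementary integral
$$J(a) = \int_{0}^{\infty} - \frac{3}{a^{2} + u^{2}} \, du = - \frac{3 \pi}{2 a}.$$

Differentiating under the integral sign with respect to $a$,
$$\frac{dJ}{da} = \int_{0}^{\infty} \frac{6 a}{\left(a^{2} + u^{2}\right)^{2}} \, du = \frac{3 \pi}{2 a^{2}},$$
so $\int_{0}^{\infty} - \frac{3}{\left(a^{2} + u^{2}\right)^{2}} \, du = - \frac{3 \pi}{4 a^{3}}$.

Setting $a = \frac{3}{5}$:
$$I = - \frac{125 \pi}{36}.$$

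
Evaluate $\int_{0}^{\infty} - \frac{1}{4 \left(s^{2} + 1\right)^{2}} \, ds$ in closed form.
$- \frac{\pi}{16}$

Begin with the known result
$$J(a) = \int_{0}^{\infty} - \frac{1}{4 \left(a^{2} + s^{2}\right)} \, ds = - \frac{\pi}{8 a}.$$

Differentiating under the integral sign with respect to $a$,
$$\frac{dJ}{da} = \int_{0}^{\infty} \frac{a}{2 \left(a^{2} + s^{2}\right)^{2}} \, ds = \frac{\pi}{8 a^{2}},$$
so $\int_{0}^{\infty} - \frac{1}{4 \left(a^{2} + s^{2}\right)^{2}} \, ds = - \frac{\pi}{16 a^{3}}$.

Setting $a = 1$:
$$I = - \frac{\pi}{16}.$$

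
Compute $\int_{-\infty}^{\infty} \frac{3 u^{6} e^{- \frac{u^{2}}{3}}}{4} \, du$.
$\frac{1215 \sqrt{3} \sqrt{\pi}}{32}$

Begin with the known integral
$$J(a) = \int_{-\infty}^{\infty} \frac{3 e^{- a u^{2}}}{4} \, du = \frac{3 \sqrt{\pi}}{4 \sqrt{a}}.$$

Differentiating under the integral sign brings down a factor of $(-u^2)$:
$$\frac{dJ}{da} = \int_{-\infty}^{\infty} - \frac{3 u^{2} e^{- a u^{2}}}{4} \, du = - \frac{3 \sqrt{\pi}}{8 a^{\frac{3}{2}}}.$$

Repeating $3$ times in total — each differentiation brings down another $(-u^2)$ — gives
$$\frac{d^{3}J}{da^{3}} = \int_{-\infty}^{\infty} - \frac{3 u^{6} e^{- a u^{2}}}{4} \, du = - \frac{45 \sqrt{\pi}}{32 a^{\frac{7}{2}}},$$
and the integrand here is $(-1)^{3}$ times the target integrand, so $I = (-1)^{3}\,\frac{d^{3}J}{da^{3}} = \frac{45 \sqrt{\pi}}{32 a^{\frac{7}{2}}}$.

Setting $a = \frac{1}{3}$:
$$I = \frac{1215 \sqrt{3} \sqrt{\pi}}{32}.$$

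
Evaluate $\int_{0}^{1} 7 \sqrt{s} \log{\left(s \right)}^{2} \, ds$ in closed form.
$\frac{112}{27}$

Start from the elementary integral
$$J(a) = \int_{0}^{1} 7 s^{a} \, ds = \frac{7}{a + 1}.$$

Differentiating under the integral sign brings down a factor of $\ln s$:
$$\frac{dJ}{da} = \int_{0}^{1} 7 s^{a} \log{\left(s \right)} \, ds = - \frac{7}{\left(a + 1\right)^{2}}.$$

Repeating twice in total — each differentiation brings down another $\ln s$ — gives
$$\frac{d^{2}J}{da^{2}} = \int_{0}^{1} 7 s^{a} \log{\left(s \right)}^{2} \, ds = \frac{14}{\left(a + 1\right)^{3}},$$
and the integrand here is exactly the target integrand, so $I = \frac{14}{\left(a + 1\right)^{3}}$.

Setting $a = \frac{1}{2}$:
$$I = \frac{112}{27}.$$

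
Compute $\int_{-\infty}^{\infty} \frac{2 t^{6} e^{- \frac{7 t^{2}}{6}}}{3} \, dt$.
$\frac{270 \sqrt{42} \sqrt{\pi}}{2401}$

Consider the simpler parametrised integral
$$J(a) = \int_{-\infty}^{\infty} \frac{2 e^{- a t^{2}}}{3} \, dt = \frac{2 \sqrt{\pi}}{3 \sqrt{a}}.$$

Differentiating under the integral sign brings down a factor of $(-t^2)$:
$$\frac{dJ}{da} = \int_{-\infty}^{\infty} - \frac{2 t^{2} e^{- a t^{2}}}{3} \, dt = - \frac{\sqrt{\pi}}{3 a^{\frac{3}{2}}}.$$

Repeating $3$ times in total — each differentiation brings down another $(-t^2)$ — gives
$$\frac{d^{3}J}{da^{3}} = \int_{-\infty}^{\infty} - \frac{2 t^{6} e^{- a t^{2}}}{3} \, dt = - \frac{5 \sqrt{\pi}}{4 a^{\frac{7}{2}}},$$
and the integrand here is $(-1)^{3}$ times the target integrand, so $I = (-1)^{3}\,\frac{d^{3}J}{da^{3}} = \frac{5 \sqrt{\pi}}{4 a^{\frac{7}{2}}}$.

Setting $a = \frac{7}{6}$:
$$I = \frac{270 \sqrt{42} \sqrt{\pi}}{2401}.$$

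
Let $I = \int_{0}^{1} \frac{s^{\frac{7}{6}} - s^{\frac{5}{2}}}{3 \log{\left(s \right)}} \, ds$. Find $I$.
$- \frac{\log{\left(21 \right)}}{3} + \frac{\log{\left(13 \right)}}{3}$

Consider the one-parameter family: let $I(a) = \int_{0}^{1} \frac{- s^{\frac{5}{2}} + s^{a}}{3 \log{\left(s \right)}} \, ds$.

Since $\dfrac{\partial}{\partial a}\,s^{a} = s^{a} \ln s$, the $\ln s$ in the denominator cancels and
$$\frac{dI}{da} = \int_{0}^{1} \frac{1}{3} s^{a} \, ds = \frac{1}{3} \left[\frac{s^{a+1}}{a+1}\right]_0^1 = \frac{1}{3 \left(a + 1\right)}.$$

Integrating with respect to $a$ gives $I(a) = \frac{\log{\left(a + 1 \right)}}{3} - \frac{\log{\left(7 \right)}}{3} + \frac{\log{\left(2 \right)}}{3} + C$.

At $a = \frac{5}{2}$ the integrand is identically $0$, so $I(\frac{5}{2}) = 0$. The closed form gives $0$, hence $C = 0$.

Setting $a = \frac{7}{6}$:
$$I = - \frac{\log{\left(21 \right)}}{3} + \frac{\log{\left(13 \right)}}{3}.$$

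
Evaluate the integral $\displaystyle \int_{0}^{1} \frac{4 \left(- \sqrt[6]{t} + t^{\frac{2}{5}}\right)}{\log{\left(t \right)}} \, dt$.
$- \log{\left(\frac{625}{1296} \right)}$

Replace the exponent $\frac{1}{6}$ by a parameter $a$: let $I(a) = \int_{0}^{1} \frac{4 \left(t^{\frac{2}{5}} - t^{a}\right)}{\log{\left(t \right)}} \, dt$.

Since $\dfrac{\partial}{\partial a}\,t^{a} = t^{a} \ln t$, the $\ln t$ in the denominator cancels and
$$\frac{dI}{da} = \int_{0}^{1} -4 t^{a} \, dt = -4 \left[\frac{t^{a+1}}{a+1}\right]_0^1 = - \frac{4}{a + 1}.$$

Integrating with respect to $a$ gives $I(a) = - \log{\left(\frac{625 \left(a + 1\right)^{4}}{2401} \right)} + C$.

At $a = \frac{2}{5}$ the integrand is identically $0$, so $I(\frac{2}{5}) = 0$. The closed form gives $0$, hence $C = 0$.

Setting $a = \frac{1}{6}$:
$$I = - \log{\left(\frac{625}{1296} \right)}.$$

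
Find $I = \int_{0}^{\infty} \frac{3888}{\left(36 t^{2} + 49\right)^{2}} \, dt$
$\frac{162 \pi}{343}$

Recall the elementary integral
$$J(a) = \int_{0}^{\infty} \frac{3}{a^{2} + t^{2}} \, dt = \frac{3 \pi}{2 a}.$$

Differentiating under the integral sign with respect to $a$,
$$\frac{dJ}{da} = \int_{0}^{\infty} - \frac{6 a}{\left(a^{2} + t^{2}\right)^{2}} \, dt = - \frac{3 \pi}{2 a^{2}},$$
so $\int_{0}^{\infty} \frac{3}{\left(a^{2} + t^{2}\right)^{2}} \, dt = \frac{3 \pi}{4 a^{3}}$.

Setting $a = \frac{7}{6}$:
$$I = \frac{162 \pi}{343}.$$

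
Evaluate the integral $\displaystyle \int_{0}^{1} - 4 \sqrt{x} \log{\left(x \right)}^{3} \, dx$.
$\frac{128}{27}$

Consider the simpler parametrised integral
$$J(a) = \int_{0}^{1} - 4 x^{a} \, dx = - \frac{4}{a + 1}.$$

Differentiating under the integral sign brings down a factor of $\ln x$:
$$\frac{dJ}{da} = \int_{0}^{1} - 4 x^{a} \log{\left(x \right)} \, dx = \frac{4}{\left(a + 1\right)^{2}}.$$

Repeating $3$ times in total — each differentiation brings down another $\ln x$ — gives
$$\frac{d^{3}J}{da^{3}} = \int_{0}^{1} - 4 x^{a} \log{\left(x \right)}^{3} \, dx = \frac{24}{\left(a + 1\right)^{4}},$$
and the integrand here is exactly the target integrand, so $I = \frac{24}{\left(a + 1\right)^{4}}$.

Setting $a = \frac{1}{2}$:
$$I = \frac{128}{27}.$$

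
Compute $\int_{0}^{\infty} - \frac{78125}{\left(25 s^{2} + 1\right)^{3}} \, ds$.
$- \frac{46875 \pi}{16}$

Begin with the known result
$$J(a) = \int_{0}^{\infty} - \frac{5}{a^{2} + s^{2}} \, ds = - \frac{5 \pi}{2 a}.$$

Differentiating under the integral sign with respect to $a$,
$$\frac{dJ}{da} = \int_{0}^{\infty} \frac{10 a}{\left(a^{2} + s^{2}\right)^{2}} \, ds = \frac{5 \pi}{2 a^{2}},$$
so $\int_{0}^{\infty} - \frac{5}{\left(a^{2} + s^{2}\right)^{2}} \, ds = - \frac{5 \pi}{4 a^{3}}$.

Repeating — each differentiation of $1/(s^2+a^2)^j$ produces $-2ja/(s^2+a^2)^{j+1}$ — and dividing through by $-2ja$ at each step yields, after $2$ differentiations in total,
$$\int_{0}^{\infty} - \frac{5}{\left(a^{2} + s^{2}\right)^{3}} \, ds = - \frac{15 \pi}{16 a^{5}}.$$

Setting $a = \frac{1}{5}$:
$$I = - \frac{46875 \pi}{16}.$$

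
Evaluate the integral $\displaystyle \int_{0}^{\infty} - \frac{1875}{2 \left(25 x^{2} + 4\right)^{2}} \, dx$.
$- \frac{375 \pi}{64}$

Begin with the known result
$$J(a) = \int_{0}^{\infty} - \frac{3}{2 \left(a^{2} + x^{2}\right)} \, dx = - \frac{3 \pi}{4 a}.$$

Differentiating under the integral sign with respect to $a$,
$$\frac{dJ}{da} = \int_{0}^{\infty} \frac{3 a}{\left(a^{2} + x^{2}\right)^{2}} \, dx = \frac{3 \pi}{4 a^{2}},$$
so $\int_{0}^{\infty} - \frac{3}{2 \left(a^{2} + x^{2}\right)^{2}} \, dx = - \frac{3 \pi}{8 a^{3}}$.

Setting $a = \frac{2}{5}$:
$$I = - \frac{375 \pi}{64}.$$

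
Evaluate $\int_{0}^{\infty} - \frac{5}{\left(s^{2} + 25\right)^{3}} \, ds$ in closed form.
$- \frac{3 \pi}{10000}$

Begin with the known result
$$J(a) = \int_{0}^{\infty} - \frac{5}{a^{2} + s^{2}} \, ds = - \frac{5 \pi}{2 a}.$$

Differentiating under the integral sign with respect to $a$,
$$\frac{dJ}{da} = \int_{0}^{\infty} \frac{10 a}{\left(a^{2} + s^{2}\right)^{2}} \, ds = \frac{5 \pi}{2 a^{2}},$$
so $\int_{0}^{\infty} - \frac{5}{\left(a^{2} + s^{2}\right)^{2}} \, ds = - \frac{5 \pi}{4 a^{3}}$.

Repeating — each differentiation of $1/(s^2+a^2)^j$ produces $-2ja/(s^2+a^2)^{j+1}$ — and dividing through by $-2ja$ at each step yields, after $2$ differentiations in total,
$$\int_{0}^{\infty} - \frac{5}{\left(a^{2} + s^{2}\right)^{3}} \, ds = - \frac{15 \pi}{16 a^{5}}.$$

Setting $a = 5$:
$$I = - \frac{3 \pi}{10000}.$$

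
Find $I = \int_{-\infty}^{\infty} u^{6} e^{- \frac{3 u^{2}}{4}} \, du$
$\frac{80 \sqrt{3} \sqrt{\pi}}{27}$

Begin with the known integral
$$J(a) = \int_{-\infty}^{\infty} e^{- a u^{2}} \, du = \frac{\sqrt{\pi}}{\sqrt{a}}.$$

Differentiating under the integral sign brings down a factor of $(-u^2)$:
$$\frac{dJ}{da} = \int_{-\infty}^{\infty} - u^{2} e^{- a u^{2}} \, du = - \frac{\sqrt{\pi}}{2 a^{\frac{3}{2}}}.$$

Repeating $3$ times in total — each differentiation brings down another $(-u^2)$ — gives
$$\frac{d^{3}J}{da^{3}} = \int_{-\infty}^{\infty} - u^{6} e^{- a u^{2}} \, du = - \frac{15 \sqrt{\pi}}{8 a^{\frac{7}{2}}},$$
and the integrand here is $(-1)^{3}$ times the target integrand, so $I = (-1)^{3}\,\frac{d^{3}J}{da^{3}} = \frac{15 \sqrt{\pi}}{8 a^{\frac{7}{2}}}$.

Setting $a = \frac{3}{4}$:
$$I = \frac{80 \sqrt{3} \sqrt{\pi}}{27}.$$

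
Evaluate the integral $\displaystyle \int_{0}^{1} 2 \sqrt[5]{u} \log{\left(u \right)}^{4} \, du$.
$\frac{3125}{162}$

Consider the simpler parametrised integral
$$J(a) = \int_{0}^{1} 2 u^{a} \, du = \frac{2}{a + 1}.$$

Differentiating under the integral sign brings down a factor of $\ln u$:
$$\frac{dJ}{da} = \int_{0}^{1} 2 u^{a} \log{\left(u \right)} \, du = - \frac{2}{\left(a + 1\right)^{2}}.$$

Repeating $4$ times in total — each differentiation brings down another $\ln u$ — gives
$$\frac{d^{4}J}{da^{4}} = \int_{0}^{1} 2 u^{a} \log{\left(u \right)}^{4} \, du = \frac{48}{\left(a + 1\right)^{5}},$$
and the integrand here is exactly the target integrand, so $I = \frac{48}{\left(a + 1\right)^{5}}$.

Setting $a = \frac{1}{5}$:
$$I = \frac{3125}{162}.$$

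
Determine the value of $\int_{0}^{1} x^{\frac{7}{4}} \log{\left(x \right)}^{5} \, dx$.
$- \frac{491520}{1771561}$

Start from the elementary integral
$$J(a) = \int_{0}^{1} x^{a} \, dx = \frac{1}{a + 1}.$$

Differentiating under the integral sign brings down a factor of $\ln x$:
$$\frac{dJ}{da} = \int_{0}^{1} x^{a} \log{\left(x \right)} \, dx = - \frac{1}{\left(a + 1\right)^{2}}.$$

Repeating $5$ times in total — each differentiation brings down another $\ln x$ — gives
$$\frac{d^{5}J}{da^{5}} = \int_{0}^{1} x^{a} \log{\left(x \right)}^{5} \, dx = - \frac{120}{\left(a + 1\right)^{6}},$$
and the integrand here is exactly the target integrand, so $I = - \frac{120}{\left(a + 1\right)^{6}}$.

Setting $a = \frac{7}{4}$:
$$I = - \frac{491520}{1771561}.$$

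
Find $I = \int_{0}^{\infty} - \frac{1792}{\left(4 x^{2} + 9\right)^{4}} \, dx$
$- \frac{140 \pi}{2187}$

Begin with the known result
$$J(a) = \int_{0}^{\infty} - \frac{7}{a^{2} + x^{2}} \, dx = - \frac{7 \pi}{2 a}.$$

Differentiating under the integral sign with respect to $a$,
$$\frac{dJ}{da} = \int_{0}^{\infty} \frac{14 a}{\left(a^{2} + x^{2}\right)^{2}} \, dx = \frac{7 \pi}{2 a^{2}},$$
so $\int_{0}^{\infty} - \frac{7}{\left(a^{2} + x^{2}\right)^{2}} \, dx = - \frac{7 \pi}{4 a^{3}}$.

Repeating — each differentiation of $1/(x^2+a^2)^j$ produces $-2ja/(x^2+a^2)^{j+1}$ — and dividing through by $-2ja$ at each step yields, after $3$ differentiations in total,
$$\int_{0}^{\infty} - \frac{7}{\left(a^{2} + x^{2}\right)^{4}} \, dx = - \frac{35 \pi}{32 a^{7}}.$$

Setting $a = \frac{3}{2}$:
$$I = - \frac{140 \pi}{2187}.$$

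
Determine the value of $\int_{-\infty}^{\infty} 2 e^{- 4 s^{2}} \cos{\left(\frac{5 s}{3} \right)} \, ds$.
$\frac{\sqrt{\pi}}{e^{\frac{25}{144}}}$

Define $I(b) = \int_{-\infty}^{\infty} 2 e^{- 4 s^{2}} \cos{\left(b s \right)} \, ds$.

Differentiating under the integral sign,
$$I'(b) = \int_{-\infty}^{\infty} - 2 s e^{- 4 s^{2}} \sin{\left(b s \right)} \, ds.$$

Integrate $\int_{-\infty}^{\infty} s \sin(b s)\, e^{- 4 s^{2}}\, ds$ by parts with $u = \sin(b s)$ and $dv = s\, e^{- 4 s^{2}}\, ds$, giving $v = - \frac{e^{- 4 s^{2}}}{8}$. The boundary term vanishes and
$$\int_{-\infty}^{\infty} s \sin(b s)\, e^{- 4 s^{2}}\, ds = \frac{b}{8} \int_{-\infty}^{\infty} \cos(b s)\, e^{- 4 s^{2}}\, ds,$$
so $I'(b) = - \frac{b}{8}\, I(b)$.

This is a separable first-order ODE; solving with the initial condition $I(0) = \int_{-\infty}^{\infty} 2 e^{- 4 s^{2}}\,ds = \sqrt{\pi}$ gives
$$I(b) = \sqrt{\pi} e^{- \frac{b^{2}}{16}}.$$

Setting $b = \frac{5}{3}$:
$$I = \frac{\sqrt{\pi}}{e^{\frac{25}{144}}}.$$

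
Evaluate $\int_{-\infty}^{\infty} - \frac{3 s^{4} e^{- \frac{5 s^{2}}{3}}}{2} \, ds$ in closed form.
$- \frac{81 \sqrt{15} \sqrt{\pi}}{1000}$

Begin with the known integral
$$J(a) = \int_{-\infty}^{\infty} - \frac{3 e^{- a s^{2}}}{2} \, ds = - \frac{3 \sqrt{\pi}}{2 \sqrt{a}}.$$

Differentiating under the integral sign brings down a factor of $(-s^2)$:
$$\frac{dJ}{da} = \int_{-\infty}^{\infty} \frac{3 s^{2} e^{- a s^{2}}}{2} \, ds = \frac{3 \sqrt{\pi}}{4 a^{\frac{3}{2}}}.$$

Repeating twice in total — each differentiation brings down another $(-s^2)$ — gives
$$\frac{d^{2}J}{da^{2}} = \int_{-\infty}^{\infty} - \frac{3 s^{4} e^{- a s^{2}}}{2} \, ds = - \frac{9 \sqrt{\pi}}{8 a^{\frac{5}{2}}},$$
and the integrand here is exactly the target integrand, so $I = - \frac{9 \sqrt{\pi}}{8 a^{\frac{5}{2}}}$.

Setting $a = \frac{5}{3}$:
$$I = - \frac{81 \sqrt{15} \sqrt{\pi}}{1000}.$$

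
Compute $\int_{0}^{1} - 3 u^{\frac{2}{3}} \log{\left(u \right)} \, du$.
$\frac{27}{25}$

Begin with the known integral
$$J(a) = \int_{0}^{1} - 3 u^{a} \, du = - \frac{3}{a + 1}.$$

Differentiating under the integral sign brings down a factor of $\ln u$:
$$\frac{dJ}{da} = \int_{0}^{1} - 3 u^{a} \log{\left(u \right)} \, du = \frac{3}{\left(a + 1\right)^{2}}.$$

The integral on the left is $I$, so $I = \frac{3}{\left(a + 1\right)^{2}}$.

Setting $a = \frac{2}{3}$:
$$I = \frac{27}{25}.$$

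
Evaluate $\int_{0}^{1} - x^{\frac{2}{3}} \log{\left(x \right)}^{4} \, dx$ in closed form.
$- \frac{5832}{3125}$

Start from the elementary integral
$$J(a) = \int_{0}^{1} - x^{a} \, dx = - \frac{1}{a + 1}.$$

Differentiating under the integral sign brings down a factor of $\ln x$:
$$\frac{dJ}{da} = \int_{0}^{1} - x^{a} \log{\left(x \right)} \, dx = \frac{1}{\left(a + 1\right)^{2}}.$$

Repeating $4$ times in total — each differentiation brings down another $\ln x$ — gives
$$\frac{d^{4}J}{da^{4}} = \int_{0}^{1} - x^{a} \log{\left(x \right)}^{4} \, dx = - \frac{24}{\left(a + 1\right)^{5}},$$
and the integrand here is exactly the target integrand, so $I = - \frac{24}{\left(a + 1\right)^{5}}$.

Setting $a = \frac{2}{3}$:
$$I = - \frac{5832}{3125}.$$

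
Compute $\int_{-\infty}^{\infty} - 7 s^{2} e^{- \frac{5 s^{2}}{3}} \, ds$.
$- \frac{21 \sqrt{15} \sqrt{\pi}}{50}$

Start from the elementary integral
$$J(a) = \int_{-\infty}^{\infty} - 7 e^{- a s^{2}} \, ds = - \frac{7 \sqrt{\pi}}{\sqrt{a}}.$$

Differentiating under the integral sign brings down a factor of $(-s^2)$:
$$\frac{dJ}{da} = \int_{-\infty}^{\infty} 7 s^{2} e^{- a s^{2}} \, ds = \frac{7 \sqrt{\pi}}{2 a^{\frac{3}{2}}}.$$

The integral on the left is $-I$, so $I = - \frac{7 \sqrt{\pi}}{2 a^{\frac{3}{2}}}$.

Setting $a = \frac{5}{3}$:
$$I = - \frac{21 \sqrt{15} \sqrt{\pi}}{50}.$$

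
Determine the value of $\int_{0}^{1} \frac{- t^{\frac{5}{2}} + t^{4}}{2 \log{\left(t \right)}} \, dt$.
$\log{\left(\frac{\sqrt{70}}{7} \right)}$

Replace the exponent $\frac{5}{2}$ by a parameter $a$: let $I(a) = \int_{0}^{1} \frac{t^{4} - t^{a}}{2 \log{\left(t \right)}} \, dt$.

Since $\dfrac{\partial}{\partial a}\,t^{a} = t^{a} \ln t$, the $\ln t$ in the denominator cancels and
$$\frac{dI}{da} = \int_{0}^{1} - \frac{1}{2} t^{a} \, dt = - \frac{1}{2} \left[\frac{t^{a+1}}{a+1}\right]_0^1 = - \frac{1}{2 a + 2}.$$

Integrating with respect to $a$ gives $I(a) = - \frac{\log{\left(a + 1 \right)}}{2} + \frac{\log{\left(5 \right)}}{2} + C$.

At $a = 4$ the integrand is identically $0$, so $I(4) = 0$. The closed form gives $0$, hence $C = 0$.

Setting $a = \frac{5}{2}$:
$$I = \log{\left(\frac{\sqrt{70}}{7} \right)}.$$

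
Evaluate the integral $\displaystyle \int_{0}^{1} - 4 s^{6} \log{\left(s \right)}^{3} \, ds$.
$\frac{24}{2401}$

Start from the elementary integral
$$J(a) = \int_{0}^{1} - 4 s^{a} \, ds = - \frac{4}{a + 1}.$$

Differentiating under the integral sign brings down a factor of $\ln s$:
$$\frac{dJ}{da} = \int_{0}^{1} - 4 s^{a} \log{\left(s \right)} \, ds = \frac{4}{\left(a + 1\right)^{2}}.$$

Repeating $3$ times in total — each differentiation brings down another $\ln s$ — gives
$$\frac{d^{3}J}{da^{3}} = \int_{0}^{1} - 4 s^{a} \log{\left(s \right)}^{3} \, ds = \frac{24}{\left(a + 1\right)^{4}},$$
and the integrand here is exactly the target integrand, so $I = \frac{24}{\left(a + 1\right)^{4}}$.

Setting $a = 6$:
$$I = \frac{24}{2401}.$$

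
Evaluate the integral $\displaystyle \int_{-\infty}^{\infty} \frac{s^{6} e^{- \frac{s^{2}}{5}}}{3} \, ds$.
$\frac{625 \sqrt{5} \sqrt{\pi}}{8}$

Begin with the known integral
$$J(a) = \int_{-\infty}^{\infty} \frac{e^{- a s^{2}}}{3} \, ds = \frac{\sqrt{\pi}}{3 \sqrt{a}}.$$

Differentiating under the integral sign brings down a factor of $(-s^2)$:
$$\frac{dJ}{da} = \int_{-\infty}^{\infty} - \frac{s^{2} e^{- a s^{2}}}{3} \, ds = - \frac{\sqrt{\pi}}{6 a^{\frac{3}{2}}}.$$

Repeating $3$ times in total — each differentiation brings down another $(-s^2)$ — gives
$$\frac{d^{3}J}{da^{3}} = \int_{-\infty}^{\infty} - \frac{s^{6} e^{- a s^{2}}}{3} \, ds = - \frac{5 \sqrt{\pi}}{8 a^{\frac{7}{2}}},$$
and the integrand here is $(-1)^{3}$ times the target integrand, so $I = (-1)^{3}\,\frac{d^{3}J}{da^{3}} = \frac{5 \sqrt{\pi}}{8 a^{\frac{7}{2}}}$.

Setting $a = \frac{1}{5}$:
$$I = \frac{625 \sqrt{5} \sqrt{\pi}}{8}.$$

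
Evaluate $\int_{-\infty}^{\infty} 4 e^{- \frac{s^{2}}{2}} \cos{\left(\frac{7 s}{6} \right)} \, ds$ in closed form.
$\frac{4 \sqrt{2} \sqrt{\pi}}{e^{\frac{49}{72}}}$

Treat the cosine frequency as a parameter and define $I(b) = \int_{-\infty}^{\infty} 4 e^{- \frac{s^{2}}{2}} \cos{\left(b s \right)} \, ds$.

Differentiating under the integral sign,
$$I'(b) = \int_{-\infty}^{\infty} - 4 s e^{- \frac{s^{2}}{2}} \sin{\left(b s \right)} \, ds.$$

Integrate $\int_{-\infty}^{\infty} s \sin(b s)\, e^{- \frac{s^{2}}{2}}\, ds$ by parts with $u = \sin(b s)$ and $dv = s\, e^{- \frac{s^{2}}{2}}\, ds$, giving $v = - e^{- \frac{s^{2}}{2}}$. The boundary term vanishes and
$$\int_{-\infty}^{\infty} s \sin(b s)\, e^{- \frac{s^{2}}{2}}\, ds = b \int_{-\infty}^{\infty} \cos(b s)\, e^{- \frac{s^{2}}{2}}\, ds,$$
so $I'(b) = - b\, I(b)$.

This is a separable first-order ODE; solving with the initial condition $I(0) = \int_{-\infty}^{\infty} 4 e^{- \frac{s^{2}}{2}}\,ds = 4 \sqrt{2} \sqrt{\pi}$ gives
$$I(b) = 4 \sqrt{2} \sqrt{\pi} e^{- \frac{b^{2}}{2}}.$$

Setting $b = \frac{7}{6}$:
$$I = \frac{4 \sqrt{2} \sqrt{\pi}}{e^{\frac{49}{72}}}.$$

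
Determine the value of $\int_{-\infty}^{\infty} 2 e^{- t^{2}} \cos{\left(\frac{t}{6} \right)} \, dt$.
$\frac{2 \sqrt{\pi}}{e^{\frac{1}{144}}}$

Let $b$ denote the cosine frequency and define $I(b) = \int_{-\infty}^{\infty} 2 e^{- t^{2}} \cos{\left(b t \right)} \, dt$.

Differentiating under the integral sign,
$$I'(b) = \int_{-\infty}^{\infty} - 2 t e^{- t^{2}} \sin{\left(b t \right)} \, dt.$$

Integrate $\int_{-\infty}^{\infty} t \sin(b t)\, e^{- t^{2}}\, dt$ by parts with $u = \sin(b t)$ and $dv = t\, e^{- t^{2}}\, dt$, giving $v = - \frac{e^{- t^{2}}}{2}$. The boundary term vanishes and
$$\int_{-\infty}^{\infty} t \sin(b t)\, e^{- t^{2}}\, dt = \frac{b}{2} \int_{-\infty}^{\infty} \cos(b t)\, e^{- t^{2}}\, dt,$$
so $I'(b) = - \frac{b}{2}\, I(b)$.

This is a separable first-order ODE; solving with the initial condition $I(0) = \int_{-\infty}^{\infty} 2 e^{- t^{2}}\,dt = 2 \sqrt{\pi}$ gives
$$I(b) = 2 \sqrt{\pi} e^{- \frac{b^{2}}{4}}.$$

Setting $b = \frac{1}{6}$:
$$I = \frac{2 \sqrt{\pi}}{e^{\frac{1}{144}}}.$$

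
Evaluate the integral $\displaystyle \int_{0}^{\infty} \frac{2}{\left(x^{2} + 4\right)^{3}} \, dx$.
$\frac{3 \pi}{256}$

Begin with the known result
$$J(a) = \int_{0}^{\infty} \frac{2}{a^{2} + x^{2}} \, dx = \frac{\pi}{a}.$$

Differentiating under the integral sign with respect to $a$,
$$\frac{dJ}{da} = \int_{0}^{\infty} - \frac{4 a}{\left(a^{2} + x^{2}\right)^{2}} \, dx = - \frac{\pi}{a^{2}},$$
so $\int_{0}^{\infty} \frac{2}{\left(a^{2} + x^{2}\right)^{2}} \, dx = \frac{\pi}{2 a^{3}}$.

Repeating — each differentiation of $1/(x^2+a^2)^j$ produces $-2ja/(x^2+a^2)^{j+1}$ — and dividing through by $-2ja$ at each step yields, after $2$ differentiations in total,
$$\int_{0}^{\infty} \frac{2}{\left(a^{2} + x^{2}\right)^{3}} \, dx = \frac{3 \pi}{8 a^{5}}.$$

Setting $a = 2$:
$$I = \frac{3 \pi}{256}.$$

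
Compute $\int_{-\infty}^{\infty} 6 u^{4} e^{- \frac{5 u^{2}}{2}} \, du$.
$\frac{18 \sqrt{10} \sqrt{\pi}}{125}$

Begin with the known integral
$$J(a) = \int_{-\infty}^{\infty} 6 e^{- a u^{2}} \, du = \frac{6 \sqrt{\pi}}{\sqrt{a}}.$$

Differentiating under the integral sign brings down a factor of $(-u^2)$:
$$\frac{dJ}{da} = \int_{-\infty}^{\infty} - 6 u^{2} e^{- a u^{2}} \, du = - \frac{3 \sqrt{\pi}}{a^{\frac{3}{2}}}.$$

Repeating twice in total — each differentiation brings down another $(-u^2)$ — gives
$$\frac{d^{2}J}{da^{2}} = \int_{-\infty}^{\infty} 6 u^{4} e^{- a u^{2}} \, du = \frac{9 \sqrt{\pi}}{2 a^{\frac{5}{2}}},$$
and the integrand here is exactly the target integrand, so $I = \frac{9 \sqrt{\pi}}{2 a^{\frac{5}{2}}}$.

Setting $a = \frac{5}{2}$:
$$I = \frac{18 \sqrt{10} \sqrt{\pi}}{125}.$$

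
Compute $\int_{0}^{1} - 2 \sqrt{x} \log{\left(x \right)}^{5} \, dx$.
$\frac{5120}{243}$

Start from the elementary integral
$$J(a) = \int_{0}^{1} - 2 x^{a} \, dx = - \frac{2}{a + 1}.$$

Differentiating under the integral sign brings down a factor of $\ln x$:
$$\frac{dJ}{da} = \int_{0}^{1} - 2 x^{a} \log{\left(x \right)} \, dx = \frac{2}{\left(a + 1\right)^{2}}.$$

Repeating $5$ times in total — each differentiation brings down another $\ln x$ — gives
$$\frac{d^{5}J}{da^{5}} = \int_{0}^{1} - 2 x^{a} \log{\left(x \right)}^{5} \, dx = \frac{240}{\left(a + 1\right)^{6}},$$
and the integrand here is exactly the target integrand, so $I = \frac{240}{\left(a + 1\right)^{6}}$.

Setting $a = \frac{1}{2}$:
$$I = \frac{5120}{243}.$$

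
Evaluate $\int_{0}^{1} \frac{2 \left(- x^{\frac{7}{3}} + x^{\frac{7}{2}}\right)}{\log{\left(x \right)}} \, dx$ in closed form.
$\log{\left(\frac{729}{400} \right)}$

Introduce a parameter $a$ in the exponent: let $I(a) = \int_{0}^{1} \frac{2 \left(- x^{\frac{7}{3}} + x^{a}\right)}{\log{\left(x \right)}} \, dx$.

Since $\dfrac{\partial}{\partial a}\,x^{a} = x^{a} \ln x$, the $\ln x$ in the denominator cancels and
$$\frac{dI}{da} = \int_{0}^{1} 2 x^{a} \, dx = 2 \left[\frac{x^{a+1}}{a+1}\right]_0^1 = \frac{2}{a + 1}.$$

Integrating with respect to $a$ gives $I(a) = \log{\left(\frac{9 \left(a + 1\right)^{2}}{100} \right)} + C$.

At $a = \frac{7}{3}$ the integrand is identically $0$, so $I(\frac{7}{3}) = 0$. The closed form gives $0$, hence $C = 0$.

Setting $a = \frac{7}{2}$:
$$I = \log{\left(\frac{729}{400} \right)}.$$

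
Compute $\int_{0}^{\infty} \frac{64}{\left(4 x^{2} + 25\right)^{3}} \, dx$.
$\frac{6 \pi}{3125}$

Recall the elementary integral
$$J(a) = \int_{0}^{\infty} \frac{1}{a^{2} + x^{2}} \, dx = \frac{\pi}{2 a}.$$

Differentiating under the integral sign with respect to $a$,
$$\frac{dJ}{da} = \int_{0}^{\infty} - \frac{2 a}{\left(a^{2} + x^{2}\right)^{2}} \, dx = - \frac{\pi}{2 a^{2}},$$
so $\int_{0}^{\infty} \frac{1}{\left(a^{2} + x^{2}\right)^{2}} \, dx = \frac{\pi}{4 a^{3}}$.

Repeating — each differentiation of $1/(x^2+a^2)^j$ produces $-2ja/(x^2+a^2)^{j+1}$ — and dividing through by $-2ja$ at each step yields, after $2$ differentiations in total,
$$\int_{0}^{\infty} \frac{1}{\left(a^{2} + x^{2}\right)^{3}} \, dx = \frac{3 \pi}{16 a^{5}}.$$

Setting $a = \frac{5}{2}$:
$$I = \frac{6 \pi}{3125}.$$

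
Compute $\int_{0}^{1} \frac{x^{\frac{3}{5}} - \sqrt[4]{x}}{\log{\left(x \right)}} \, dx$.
$\log{\left(\frac{32}{25} \right)}$

Replace the exponent $\frac{3}{5}$ by a parameter $a$: let $I(a) = \int_{0}^{1} \frac{- \sqrt[4]{x} + x^{a}}{\log{\left(x \right)}} \, dx$.

Since $\dfrac{\partial}{\partial a}\,x^{a} = x^{a} \ln x$, the $\ln x$ in the denominator cancels and
$$\frac{dI}{da} = \int_{0}^{1} x^{a} \, dx = \left[\frac{x^{a+1}}{a+1}\right]_0^1 = \frac{1}{a + 1}.$$

Integrating with respect to $a$ gives $I(a) = \log{\left(\frac{4 a}{5} + \frac{4}{5} \right)} + C$.

At $a = \frac{1}{4}$ the integrand is identically $0$, so $I(\frac{1}{4}) = 0$. The closed form gives $0$, hence $C = 0$.

Setting $a = \frac{3}{5}$:
$$I = \log{\left(\frac{32}{25} \right)}.$$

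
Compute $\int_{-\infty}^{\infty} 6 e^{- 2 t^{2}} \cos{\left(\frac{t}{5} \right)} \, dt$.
$\frac{3 \sqrt{2} \sqrt{\pi}}{e^{\frac{1}{200}}}$

Define $I(b) = \int_{-\infty}^{\infty} 6 e^{- 2 t^{2}} \cos{\left(b t \right)} \, dt$.

Differentiating under the integral sign,
$$I'(b) = \int_{-\infty}^{\infty} - 6 t e^{- 2 t^{2}} \sin{\left(b t \right)} \, dt.$$

Integrate $\int_{-\infty}^{\infty} t \sin(b t)\, e^{- 2 t^{2}}\, dt$ by parts with $u = \sin(b t)$ and $dv = t\, e^{- 2 t^{2}}\, dt$, giving $v = - \frac{e^{- 2 t^{2}}}{4}$. The boundary term vanishes and
$$\int_{-\infty}^{\infty} t \sin(b t)\, e^{- 2 t^{2}}\, dt = \frac{b}{4} \int_{-\infty}^{\infty} \cos(b t)\, e^{- 2 t^{2}}\, dt,$$
so $I'(b) = - \frac{b}{4}\, I(b)$.

This is a separable first-order ODE; solving with the initial condition $I(0) = \int_{-\infty}^{\infty} 6 e^{- 2 t^{2}}\,dt = 3 \sqrt{2} \sqrt{\pi}$ gives
$$I(b) = 3 \sqrt{2} \sqrt{\pi} e^{- \frac{b^{2}}{8}}.$$

Setting $b = \frac{1}{5}$:
$$I = \frac{3 \sqrt{2} \sqrt{\pi}}{e^{\frac{1}{200}}}.$$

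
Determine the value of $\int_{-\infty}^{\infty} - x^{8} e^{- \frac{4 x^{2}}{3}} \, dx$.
$- \frac{8505 \sqrt{3} \sqrt{\pi}}{8192}$

Consider the simpler parametrised integral
$$J(a) = \int_{-\infty}^{\infty} - e^{- a x^{2}} \, dx = - \frac{\sqrt{\pi}}{\sqrt{a}}.$$

Differentiating under the integral sign brings down a factor of $(-x^2)$:
$$\frac{dJ}{da} = \int_{-\infty}^{\infty} x^{2} e^{- a x^{2}} \, dx = \frac{\sqrt{\pi}}{2 a^{\frac{3}{2}}}.$$

Repeating $4$ times in total — each differentiation brings down another $(-x^2)$ — gives
$$\frac{d^{4}J}{da^{4}} = \int_{-\infty}^{\infty} - x^{8} e^{- a x^{2}} \, dx = - \frac{105 \sqrt{\pi}}{16 a^{\frac{9}{2}}},$$
and the integrand here is exactly the target integrand, so $I = - \frac{105 \sqrt{\pi}}{16 a^{\frac{9}{2}}}$.

Setting $a = \frac{4}{3}$:
$$I = - \frac{8505 \sqrt{3} \sqrt{\pi}}{8192}.$$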